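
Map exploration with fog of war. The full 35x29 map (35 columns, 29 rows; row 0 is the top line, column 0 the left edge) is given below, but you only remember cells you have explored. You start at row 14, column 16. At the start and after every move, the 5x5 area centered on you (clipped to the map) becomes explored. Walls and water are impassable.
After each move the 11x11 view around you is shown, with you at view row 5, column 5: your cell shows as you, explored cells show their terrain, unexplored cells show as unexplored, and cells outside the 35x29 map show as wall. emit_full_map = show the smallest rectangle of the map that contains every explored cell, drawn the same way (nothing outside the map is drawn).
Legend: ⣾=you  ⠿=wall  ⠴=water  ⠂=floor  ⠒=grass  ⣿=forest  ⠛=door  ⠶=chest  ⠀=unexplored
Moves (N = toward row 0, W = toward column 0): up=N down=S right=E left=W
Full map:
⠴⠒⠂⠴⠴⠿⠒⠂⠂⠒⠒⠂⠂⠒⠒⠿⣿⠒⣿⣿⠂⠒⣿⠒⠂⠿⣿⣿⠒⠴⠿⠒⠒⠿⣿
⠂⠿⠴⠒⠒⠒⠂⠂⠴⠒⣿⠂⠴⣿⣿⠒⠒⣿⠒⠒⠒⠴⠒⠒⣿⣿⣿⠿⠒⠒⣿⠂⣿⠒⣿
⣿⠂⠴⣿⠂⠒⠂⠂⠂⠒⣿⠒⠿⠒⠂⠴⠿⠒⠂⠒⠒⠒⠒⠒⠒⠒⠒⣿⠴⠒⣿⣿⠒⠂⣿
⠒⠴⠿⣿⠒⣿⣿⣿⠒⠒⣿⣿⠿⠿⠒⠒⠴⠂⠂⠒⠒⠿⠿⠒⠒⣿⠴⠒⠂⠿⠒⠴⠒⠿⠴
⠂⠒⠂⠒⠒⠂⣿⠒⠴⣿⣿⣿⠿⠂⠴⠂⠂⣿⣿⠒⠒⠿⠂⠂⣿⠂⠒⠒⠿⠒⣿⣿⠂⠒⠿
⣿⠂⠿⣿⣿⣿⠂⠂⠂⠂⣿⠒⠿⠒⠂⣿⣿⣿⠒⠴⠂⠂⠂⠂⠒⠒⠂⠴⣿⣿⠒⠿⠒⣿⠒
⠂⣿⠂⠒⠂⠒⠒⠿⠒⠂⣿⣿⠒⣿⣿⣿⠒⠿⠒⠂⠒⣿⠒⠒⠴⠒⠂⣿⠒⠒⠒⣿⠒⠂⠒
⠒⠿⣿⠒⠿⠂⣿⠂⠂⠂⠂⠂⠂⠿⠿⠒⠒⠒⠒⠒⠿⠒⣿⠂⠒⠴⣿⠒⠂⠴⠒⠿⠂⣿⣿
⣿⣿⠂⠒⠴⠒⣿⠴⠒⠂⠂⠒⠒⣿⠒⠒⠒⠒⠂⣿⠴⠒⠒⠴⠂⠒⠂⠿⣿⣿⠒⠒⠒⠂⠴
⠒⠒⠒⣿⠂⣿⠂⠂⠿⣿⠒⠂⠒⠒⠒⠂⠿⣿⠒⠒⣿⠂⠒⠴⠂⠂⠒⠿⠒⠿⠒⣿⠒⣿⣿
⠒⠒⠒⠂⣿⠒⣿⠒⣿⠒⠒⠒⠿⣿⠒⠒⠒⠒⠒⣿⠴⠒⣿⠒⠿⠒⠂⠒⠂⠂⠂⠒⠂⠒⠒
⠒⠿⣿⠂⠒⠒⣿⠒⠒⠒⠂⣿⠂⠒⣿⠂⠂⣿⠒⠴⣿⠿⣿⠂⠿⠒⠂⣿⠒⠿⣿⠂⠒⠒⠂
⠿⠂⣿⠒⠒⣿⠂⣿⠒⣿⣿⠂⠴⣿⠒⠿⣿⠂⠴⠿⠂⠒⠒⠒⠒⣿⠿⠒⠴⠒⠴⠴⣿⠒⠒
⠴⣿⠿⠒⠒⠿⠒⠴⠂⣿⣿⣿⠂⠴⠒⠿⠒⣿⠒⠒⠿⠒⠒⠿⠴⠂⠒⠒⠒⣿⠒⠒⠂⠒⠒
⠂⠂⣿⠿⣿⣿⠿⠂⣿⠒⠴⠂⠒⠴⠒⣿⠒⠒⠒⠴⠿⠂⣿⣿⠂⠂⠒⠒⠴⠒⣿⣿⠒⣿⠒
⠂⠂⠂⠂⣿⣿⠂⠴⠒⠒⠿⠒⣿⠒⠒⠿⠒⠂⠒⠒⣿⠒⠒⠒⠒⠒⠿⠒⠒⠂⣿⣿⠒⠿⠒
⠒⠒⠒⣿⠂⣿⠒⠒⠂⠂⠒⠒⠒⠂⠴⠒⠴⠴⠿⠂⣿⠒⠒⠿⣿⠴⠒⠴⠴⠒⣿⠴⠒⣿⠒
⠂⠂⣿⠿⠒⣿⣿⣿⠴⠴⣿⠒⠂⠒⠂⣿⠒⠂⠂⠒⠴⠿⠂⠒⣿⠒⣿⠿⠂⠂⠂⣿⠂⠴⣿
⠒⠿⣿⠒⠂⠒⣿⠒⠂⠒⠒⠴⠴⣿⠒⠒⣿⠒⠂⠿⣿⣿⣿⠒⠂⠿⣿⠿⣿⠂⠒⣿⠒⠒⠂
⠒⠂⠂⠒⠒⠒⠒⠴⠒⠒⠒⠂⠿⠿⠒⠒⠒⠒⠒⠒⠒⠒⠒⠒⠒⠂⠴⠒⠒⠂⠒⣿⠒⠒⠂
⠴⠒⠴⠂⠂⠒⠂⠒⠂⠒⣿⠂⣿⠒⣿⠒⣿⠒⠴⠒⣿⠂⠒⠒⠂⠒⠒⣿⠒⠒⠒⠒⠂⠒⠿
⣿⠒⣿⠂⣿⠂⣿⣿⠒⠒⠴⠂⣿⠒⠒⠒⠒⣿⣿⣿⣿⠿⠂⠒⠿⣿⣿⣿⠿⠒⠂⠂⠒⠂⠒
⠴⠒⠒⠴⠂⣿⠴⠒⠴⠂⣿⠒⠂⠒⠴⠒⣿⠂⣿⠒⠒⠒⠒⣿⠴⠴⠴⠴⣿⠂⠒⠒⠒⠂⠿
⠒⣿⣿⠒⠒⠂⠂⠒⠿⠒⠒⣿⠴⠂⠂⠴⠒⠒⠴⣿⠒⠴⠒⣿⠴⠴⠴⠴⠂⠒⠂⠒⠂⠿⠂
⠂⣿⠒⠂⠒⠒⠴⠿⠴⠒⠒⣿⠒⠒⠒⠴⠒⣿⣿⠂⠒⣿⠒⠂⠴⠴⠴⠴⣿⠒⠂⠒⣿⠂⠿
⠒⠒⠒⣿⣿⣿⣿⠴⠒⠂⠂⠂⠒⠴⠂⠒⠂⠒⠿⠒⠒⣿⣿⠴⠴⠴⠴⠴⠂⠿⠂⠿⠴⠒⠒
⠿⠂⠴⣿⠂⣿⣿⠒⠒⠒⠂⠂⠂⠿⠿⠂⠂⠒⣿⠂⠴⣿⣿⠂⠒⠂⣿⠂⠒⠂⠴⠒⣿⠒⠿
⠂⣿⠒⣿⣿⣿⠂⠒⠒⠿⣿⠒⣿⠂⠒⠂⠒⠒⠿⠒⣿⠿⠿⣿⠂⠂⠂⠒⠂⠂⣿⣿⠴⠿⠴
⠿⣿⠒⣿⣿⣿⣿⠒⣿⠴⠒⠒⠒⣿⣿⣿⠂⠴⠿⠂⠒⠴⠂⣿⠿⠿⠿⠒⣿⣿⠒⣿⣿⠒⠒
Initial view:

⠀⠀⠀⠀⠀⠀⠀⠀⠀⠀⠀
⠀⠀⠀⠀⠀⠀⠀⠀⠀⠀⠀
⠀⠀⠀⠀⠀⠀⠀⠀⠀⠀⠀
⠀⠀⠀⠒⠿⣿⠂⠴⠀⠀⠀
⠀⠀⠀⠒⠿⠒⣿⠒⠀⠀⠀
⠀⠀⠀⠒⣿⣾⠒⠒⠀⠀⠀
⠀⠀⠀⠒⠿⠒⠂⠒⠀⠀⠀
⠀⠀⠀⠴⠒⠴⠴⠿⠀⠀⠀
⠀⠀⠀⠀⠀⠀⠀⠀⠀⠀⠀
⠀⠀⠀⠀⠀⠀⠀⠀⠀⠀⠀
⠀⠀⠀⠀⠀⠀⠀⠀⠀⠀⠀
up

⠀⠀⠀⠀⠀⠀⠀⠀⠀⠀⠀
⠀⠀⠀⠀⠀⠀⠀⠀⠀⠀⠀
⠀⠀⠀⠀⠀⠀⠀⠀⠀⠀⠀
⠀⠀⠀⣿⠂⠂⣿⠒⠀⠀⠀
⠀⠀⠀⠒⠿⣿⠂⠴⠀⠀⠀
⠀⠀⠀⠒⠿⣾⣿⠒⠀⠀⠀
⠀⠀⠀⠒⣿⠒⠒⠒⠀⠀⠀
⠀⠀⠀⠒⠿⠒⠂⠒⠀⠀⠀
⠀⠀⠀⠴⠒⠴⠴⠿⠀⠀⠀
⠀⠀⠀⠀⠀⠀⠀⠀⠀⠀⠀
⠀⠀⠀⠀⠀⠀⠀⠀⠀⠀⠀

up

⠀⠀⠀⠀⠀⠀⠀⠀⠀⠀⠀
⠀⠀⠀⠀⠀⠀⠀⠀⠀⠀⠀
⠀⠀⠀⠀⠀⠀⠀⠀⠀⠀⠀
⠀⠀⠀⠒⠒⠒⠒⠒⠀⠀⠀
⠀⠀⠀⣿⠂⠂⣿⠒⠀⠀⠀
⠀⠀⠀⠒⠿⣾⠂⠴⠀⠀⠀
⠀⠀⠀⠒⠿⠒⣿⠒⠀⠀⠀
⠀⠀⠀⠒⣿⠒⠒⠒⠀⠀⠀
⠀⠀⠀⠒⠿⠒⠂⠒⠀⠀⠀
⠀⠀⠀⠴⠒⠴⠴⠿⠀⠀⠀
⠀⠀⠀⠀⠀⠀⠀⠀⠀⠀⠀

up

⠀⠀⠀⠀⠀⠀⠀⠀⠀⠀⠀
⠀⠀⠀⠀⠀⠀⠀⠀⠀⠀⠀
⠀⠀⠀⠀⠀⠀⠀⠀⠀⠀⠀
⠀⠀⠀⠒⠂⠿⣿⠒⠀⠀⠀
⠀⠀⠀⠒⠒⠒⠒⠒⠀⠀⠀
⠀⠀⠀⣿⠂⣾⣿⠒⠀⠀⠀
⠀⠀⠀⠒⠿⣿⠂⠴⠀⠀⠀
⠀⠀⠀⠒⠿⠒⣿⠒⠀⠀⠀
⠀⠀⠀⠒⣿⠒⠒⠒⠀⠀⠀
⠀⠀⠀⠒⠿⠒⠂⠒⠀⠀⠀
⠀⠀⠀⠴⠒⠴⠴⠿⠀⠀⠀

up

⠀⠀⠀⠀⠀⠀⠀⠀⠀⠀⠀
⠀⠀⠀⠀⠀⠀⠀⠀⠀⠀⠀
⠀⠀⠀⠀⠀⠀⠀⠀⠀⠀⠀
⠀⠀⠀⠒⠒⠒⠒⠂⠀⠀⠀
⠀⠀⠀⠒⠂⠿⣿⠒⠀⠀⠀
⠀⠀⠀⠒⠒⣾⠒⠒⠀⠀⠀
⠀⠀⠀⣿⠂⠂⣿⠒⠀⠀⠀
⠀⠀⠀⠒⠿⣿⠂⠴⠀⠀⠀
⠀⠀⠀⠒⠿⠒⣿⠒⠀⠀⠀
⠀⠀⠀⠒⣿⠒⠒⠒⠀⠀⠀
⠀⠀⠀⠒⠿⠒⠂⠒⠀⠀⠀

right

⠀⠀⠀⠀⠀⠀⠀⠀⠀⠀⠀
⠀⠀⠀⠀⠀⠀⠀⠀⠀⠀⠀
⠀⠀⠀⠀⠀⠀⠀⠀⠀⠀⠀
⠀⠀⠒⠒⠒⠒⠂⣿⠀⠀⠀
⠀⠀⠒⠂⠿⣿⠒⠒⠀⠀⠀
⠀⠀⠒⠒⠒⣾⠒⣿⠀⠀⠀
⠀⠀⣿⠂⠂⣿⠒⠴⠀⠀⠀
⠀⠀⠒⠿⣿⠂⠴⠿⠀⠀⠀
⠀⠀⠒⠿⠒⣿⠒⠀⠀⠀⠀
⠀⠀⠒⣿⠒⠒⠒⠀⠀⠀⠀
⠀⠀⠒⠿⠒⠂⠒⠀⠀⠀⠀

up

⠀⠀⠀⠀⠀⠀⠀⠀⠀⠀⠀
⠀⠀⠀⠀⠀⠀⠀⠀⠀⠀⠀
⠀⠀⠀⠀⠀⠀⠀⠀⠀⠀⠀
⠀⠀⠀⠒⠒⠒⠒⠒⠀⠀⠀
⠀⠀⠒⠒⠒⠒⠂⣿⠀⠀⠀
⠀⠀⠒⠂⠿⣾⠒⠒⠀⠀⠀
⠀⠀⠒⠒⠒⠒⠒⣿⠀⠀⠀
⠀⠀⣿⠂⠂⣿⠒⠴⠀⠀⠀
⠀⠀⠒⠿⣿⠂⠴⠿⠀⠀⠀
⠀⠀⠒⠿⠒⣿⠒⠀⠀⠀⠀
⠀⠀⠒⣿⠒⠒⠒⠀⠀⠀⠀

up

⠀⠀⠀⠀⠀⠀⠀⠀⠀⠀⠀
⠀⠀⠀⠀⠀⠀⠀⠀⠀⠀⠀
⠀⠀⠀⠀⠀⠀⠀⠀⠀⠀⠀
⠀⠀⠀⣿⠒⠿⠒⠂⠀⠀⠀
⠀⠀⠀⠒⠒⠒⠒⠒⠀⠀⠀
⠀⠀⠒⠒⠒⣾⠂⣿⠀⠀⠀
⠀⠀⠒⠂⠿⣿⠒⠒⠀⠀⠀
⠀⠀⠒⠒⠒⠒⠒⣿⠀⠀⠀
⠀⠀⣿⠂⠂⣿⠒⠴⠀⠀⠀
⠀⠀⠒⠿⣿⠂⠴⠿⠀⠀⠀
⠀⠀⠒⠿⠒⣿⠒⠀⠀⠀⠀

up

⠀⠀⠀⠀⠀⠀⠀⠀⠀⠀⠀
⠀⠀⠀⠀⠀⠀⠀⠀⠀⠀⠀
⠀⠀⠀⠀⠀⠀⠀⠀⠀⠀⠀
⠀⠀⠀⣿⣿⣿⠒⠴⠀⠀⠀
⠀⠀⠀⣿⠒⠿⠒⠂⠀⠀⠀
⠀⠀⠀⠒⠒⣾⠒⠒⠀⠀⠀
⠀⠀⠒⠒⠒⠒⠂⣿⠀⠀⠀
⠀⠀⠒⠂⠿⣿⠒⠒⠀⠀⠀
⠀⠀⠒⠒⠒⠒⠒⣿⠀⠀⠀
⠀⠀⣿⠂⠂⣿⠒⠴⠀⠀⠀
⠀⠀⠒⠿⣿⠂⠴⠿⠀⠀⠀

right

⠀⠀⠀⠀⠀⠀⠀⠀⠀⠀⠀
⠀⠀⠀⠀⠀⠀⠀⠀⠀⠀⠀
⠀⠀⠀⠀⠀⠀⠀⠀⠀⠀⠀
⠀⠀⣿⣿⣿⠒⠴⠂⠀⠀⠀
⠀⠀⣿⠒⠿⠒⠂⠒⠀⠀⠀
⠀⠀⠒⠒⠒⣾⠒⠿⠀⠀⠀
⠀⠒⠒⠒⠒⠂⣿⠴⠀⠀⠀
⠀⠒⠂⠿⣿⠒⠒⣿⠀⠀⠀
⠀⠒⠒⠒⠒⠒⣿⠀⠀⠀⠀
⠀⣿⠂⠂⣿⠒⠴⠀⠀⠀⠀
⠀⠒⠿⣿⠂⠴⠿⠀⠀⠀⠀

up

⠀⠀⠀⠀⠀⠀⠀⠀⠀⠀⠀
⠀⠀⠀⠀⠀⠀⠀⠀⠀⠀⠀
⠀⠀⠀⠀⠀⠀⠀⠀⠀⠀⠀
⠀⠀⠀⠂⣿⣿⠒⠒⠀⠀⠀
⠀⠀⣿⣿⣿⠒⠴⠂⠀⠀⠀
⠀⠀⣿⠒⠿⣾⠂⠒⠀⠀⠀
⠀⠀⠒⠒⠒⠒⠒⠿⠀⠀⠀
⠀⠒⠒⠒⠒⠂⣿⠴⠀⠀⠀
⠀⠒⠂⠿⣿⠒⠒⣿⠀⠀⠀
⠀⠒⠒⠒⠒⠒⣿⠀⠀⠀⠀
⠀⣿⠂⠂⣿⠒⠴⠀⠀⠀⠀

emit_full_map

⠀⠀⠂⣿⣿⠒⠒
⠀⣿⣿⣿⠒⠴⠂
⠀⣿⠒⠿⣾⠂⠒
⠀⠒⠒⠒⠒⠒⠿
⠒⠒⠒⠒⠂⣿⠴
⠒⠂⠿⣿⠒⠒⣿
⠒⠒⠒⠒⠒⣿⠀
⣿⠂⠂⣿⠒⠴⠀
⠒⠿⣿⠂⠴⠿⠀
⠒⠿⠒⣿⠒⠀⠀
⠒⣿⠒⠒⠒⠀⠀
⠒⠿⠒⠂⠒⠀⠀
⠴⠒⠴⠴⠿⠀⠀

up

⠀⠀⠀⠀⠀⠀⠀⠀⠀⠀⠀
⠀⠀⠀⠀⠀⠀⠀⠀⠀⠀⠀
⠀⠀⠀⠀⠀⠀⠀⠀⠀⠀⠀
⠀⠀⠀⠴⠂⠂⠒⠒⠀⠀⠀
⠀⠀⠀⠂⣿⣿⠒⠒⠀⠀⠀
⠀⠀⣿⣿⣿⣾⠴⠂⠀⠀⠀
⠀⠀⣿⠒⠿⠒⠂⠒⠀⠀⠀
⠀⠀⠒⠒⠒⠒⠒⠿⠀⠀⠀
⠀⠒⠒⠒⠒⠂⣿⠴⠀⠀⠀
⠀⠒⠂⠿⣿⠒⠒⣿⠀⠀⠀
⠀⠒⠒⠒⠒⠒⣿⠀⠀⠀⠀

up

⠿⠿⠿⠿⠿⠿⠿⠿⠿⠿⠿
⠀⠀⠀⠀⠀⠀⠀⠀⠀⠀⠀
⠀⠀⠀⠀⠀⠀⠀⠀⠀⠀⠀
⠀⠀⠀⠿⠒⠂⠒⠒⠀⠀⠀
⠀⠀⠀⠴⠂⠂⠒⠒⠀⠀⠀
⠀⠀⠀⠂⣿⣾⠒⠒⠀⠀⠀
⠀⠀⣿⣿⣿⠒⠴⠂⠀⠀⠀
⠀⠀⣿⠒⠿⠒⠂⠒⠀⠀⠀
⠀⠀⠒⠒⠒⠒⠒⠿⠀⠀⠀
⠀⠒⠒⠒⠒⠂⣿⠴⠀⠀⠀
⠀⠒⠂⠿⣿⠒⠒⣿⠀⠀⠀

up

⠿⠿⠿⠿⠿⠿⠿⠿⠿⠿⠿
⠿⠿⠿⠿⠿⠿⠿⠿⠿⠿⠿
⠀⠀⠀⠀⠀⠀⠀⠀⠀⠀⠀
⠀⠀⠀⠒⣿⠒⠒⠒⠀⠀⠀
⠀⠀⠀⠿⠒⠂⠒⠒⠀⠀⠀
⠀⠀⠀⠴⠂⣾⠒⠒⠀⠀⠀
⠀⠀⠀⠂⣿⣿⠒⠒⠀⠀⠀
⠀⠀⣿⣿⣿⠒⠴⠂⠀⠀⠀
⠀⠀⣿⠒⠿⠒⠂⠒⠀⠀⠀
⠀⠀⠒⠒⠒⠒⠒⠿⠀⠀⠀
⠀⠒⠒⠒⠒⠂⣿⠴⠀⠀⠀

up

⠿⠿⠿⠿⠿⠿⠿⠿⠿⠿⠿
⠿⠿⠿⠿⠿⠿⠿⠿⠿⠿⠿
⠿⠿⠿⠿⠿⠿⠿⠿⠿⠿⠿
⠀⠀⠀⣿⠒⣿⣿⠂⠀⠀⠀
⠀⠀⠀⠒⣿⠒⠒⠒⠀⠀⠀
⠀⠀⠀⠿⠒⣾⠒⠒⠀⠀⠀
⠀⠀⠀⠴⠂⠂⠒⠒⠀⠀⠀
⠀⠀⠀⠂⣿⣿⠒⠒⠀⠀⠀
⠀⠀⣿⣿⣿⠒⠴⠂⠀⠀⠀
⠀⠀⣿⠒⠿⠒⠂⠒⠀⠀⠀
⠀⠀⠒⠒⠒⠒⠒⠿⠀⠀⠀

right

⠿⠿⠿⠿⠿⠿⠿⠿⠿⠿⠿
⠿⠿⠿⠿⠿⠿⠿⠿⠿⠿⠿
⠿⠿⠿⠿⠿⠿⠿⠿⠿⠿⠿
⠀⠀⣿⠒⣿⣿⠂⠒⠀⠀⠀
⠀⠀⠒⣿⠒⠒⠒⠴⠀⠀⠀
⠀⠀⠿⠒⠂⣾⠒⠒⠀⠀⠀
⠀⠀⠴⠂⠂⠒⠒⠿⠀⠀⠀
⠀⠀⠂⣿⣿⠒⠒⠿⠀⠀⠀
⠀⣿⣿⣿⠒⠴⠂⠀⠀⠀⠀
⠀⣿⠒⠿⠒⠂⠒⠀⠀⠀⠀
⠀⠒⠒⠒⠒⠒⠿⠀⠀⠀⠀

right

⠿⠿⠿⠿⠿⠿⠿⠿⠿⠿⠿
⠿⠿⠿⠿⠿⠿⠿⠿⠿⠿⠿
⠿⠿⠿⠿⠿⠿⠿⠿⠿⠿⠿
⠀⣿⠒⣿⣿⠂⠒⣿⠀⠀⠀
⠀⠒⣿⠒⠒⠒⠴⠒⠀⠀⠀
⠀⠿⠒⠂⠒⣾⠒⠒⠀⠀⠀
⠀⠴⠂⠂⠒⠒⠿⠿⠀⠀⠀
⠀⠂⣿⣿⠒⠒⠿⠂⠀⠀⠀
⣿⣿⣿⠒⠴⠂⠀⠀⠀⠀⠀
⣿⠒⠿⠒⠂⠒⠀⠀⠀⠀⠀
⠒⠒⠒⠒⠒⠿⠀⠀⠀⠀⠀

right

⠿⠿⠿⠿⠿⠿⠿⠿⠿⠿⠿
⠿⠿⠿⠿⠿⠿⠿⠿⠿⠿⠿
⠿⠿⠿⠿⠿⠿⠿⠿⠿⠿⠿
⣿⠒⣿⣿⠂⠒⣿⠒⠀⠀⠀
⠒⣿⠒⠒⠒⠴⠒⠒⠀⠀⠀
⠿⠒⠂⠒⠒⣾⠒⠒⠀⠀⠀
⠴⠂⠂⠒⠒⠿⠿⠒⠀⠀⠀
⠂⣿⣿⠒⠒⠿⠂⠂⠀⠀⠀
⣿⣿⠒⠴⠂⠀⠀⠀⠀⠀⠀
⠒⠿⠒⠂⠒⠀⠀⠀⠀⠀⠀
⠒⠒⠒⠒⠿⠀⠀⠀⠀⠀⠀

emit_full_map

⠀⠀⣿⠒⣿⣿⠂⠒⣿⠒
⠀⠀⠒⣿⠒⠒⠒⠴⠒⠒
⠀⠀⠿⠒⠂⠒⠒⣾⠒⠒
⠀⠀⠴⠂⠂⠒⠒⠿⠿⠒
⠀⠀⠂⣿⣿⠒⠒⠿⠂⠂
⠀⣿⣿⣿⠒⠴⠂⠀⠀⠀
⠀⣿⠒⠿⠒⠂⠒⠀⠀⠀
⠀⠒⠒⠒⠒⠒⠿⠀⠀⠀
⠒⠒⠒⠒⠂⣿⠴⠀⠀⠀
⠒⠂⠿⣿⠒⠒⣿⠀⠀⠀
⠒⠒⠒⠒⠒⣿⠀⠀⠀⠀
⣿⠂⠂⣿⠒⠴⠀⠀⠀⠀
⠒⠿⣿⠂⠴⠿⠀⠀⠀⠀
⠒⠿⠒⣿⠒⠀⠀⠀⠀⠀
⠒⣿⠒⠒⠒⠀⠀⠀⠀⠀
⠒⠿⠒⠂⠒⠀⠀⠀⠀⠀
⠴⠒⠴⠴⠿⠀⠀⠀⠀⠀

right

⠿⠿⠿⠿⠿⠿⠿⠿⠿⠿⠿
⠿⠿⠿⠿⠿⠿⠿⠿⠿⠿⠿
⠿⠿⠿⠿⠿⠿⠿⠿⠿⠿⠿
⠒⣿⣿⠂⠒⣿⠒⠂⠀⠀⠀
⣿⠒⠒⠒⠴⠒⠒⣿⠀⠀⠀
⠒⠂⠒⠒⠒⣾⠒⠒⠀⠀⠀
⠂⠂⠒⠒⠿⠿⠒⠒⠀⠀⠀
⣿⣿⠒⠒⠿⠂⠂⣿⠀⠀⠀
⣿⠒⠴⠂⠀⠀⠀⠀⠀⠀⠀
⠿⠒⠂⠒⠀⠀⠀⠀⠀⠀⠀
⠒⠒⠒⠿⠀⠀⠀⠀⠀⠀⠀

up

⠿⠿⠿⠿⠿⠿⠿⠿⠿⠿⠿
⠿⠿⠿⠿⠿⠿⠿⠿⠿⠿⠿
⠿⠿⠿⠿⠿⠿⠿⠿⠿⠿⠿
⠿⠿⠿⠿⠿⠿⠿⠿⠿⠿⠿
⠒⣿⣿⠂⠒⣿⠒⠂⠀⠀⠀
⣿⠒⠒⠒⠴⣾⠒⣿⠀⠀⠀
⠒⠂⠒⠒⠒⠒⠒⠒⠀⠀⠀
⠂⠂⠒⠒⠿⠿⠒⠒⠀⠀⠀
⣿⣿⠒⠒⠿⠂⠂⣿⠀⠀⠀
⣿⠒⠴⠂⠀⠀⠀⠀⠀⠀⠀
⠿⠒⠂⠒⠀⠀⠀⠀⠀⠀⠀

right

⠿⠿⠿⠿⠿⠿⠿⠿⠿⠿⠿
⠿⠿⠿⠿⠿⠿⠿⠿⠿⠿⠿
⠿⠿⠿⠿⠿⠿⠿⠿⠿⠿⠿
⠿⠿⠿⠿⠿⠿⠿⠿⠿⠿⠿
⣿⣿⠂⠒⣿⠒⠂⠿⠀⠀⠀
⠒⠒⠒⠴⠒⣾⣿⣿⠀⠀⠀
⠂⠒⠒⠒⠒⠒⠒⠒⠀⠀⠀
⠂⠒⠒⠿⠿⠒⠒⣿⠀⠀⠀
⣿⠒⠒⠿⠂⠂⣿⠀⠀⠀⠀
⠒⠴⠂⠀⠀⠀⠀⠀⠀⠀⠀
⠒⠂⠒⠀⠀⠀⠀⠀⠀⠀⠀

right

⠿⠿⠿⠿⠿⠿⠿⠿⠿⠿⠿
⠿⠿⠿⠿⠿⠿⠿⠿⠿⠿⠿
⠿⠿⠿⠿⠿⠿⠿⠿⠿⠿⠿
⠿⠿⠿⠿⠿⠿⠿⠿⠿⠿⠿
⣿⠂⠒⣿⠒⠂⠿⣿⠀⠀⠀
⠒⠒⠴⠒⠒⣾⣿⣿⠀⠀⠀
⠒⠒⠒⠒⠒⠒⠒⠒⠀⠀⠀
⠒⠒⠿⠿⠒⠒⣿⠴⠀⠀⠀
⠒⠒⠿⠂⠂⣿⠀⠀⠀⠀⠀
⠴⠂⠀⠀⠀⠀⠀⠀⠀⠀⠀
⠂⠒⠀⠀⠀⠀⠀⠀⠀⠀⠀

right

⠿⠿⠿⠿⠿⠿⠿⠿⠿⠿⠿
⠿⠿⠿⠿⠿⠿⠿⠿⠿⠿⠿
⠿⠿⠿⠿⠿⠿⠿⠿⠿⠿⠿
⠿⠿⠿⠿⠿⠿⠿⠿⠿⠿⠿
⠂⠒⣿⠒⠂⠿⣿⣿⠀⠀⠀
⠒⠴⠒⠒⣿⣾⣿⠿⠀⠀⠀
⠒⠒⠒⠒⠒⠒⠒⣿⠀⠀⠀
⠒⠿⠿⠒⠒⣿⠴⠒⠀⠀⠀
⠒⠿⠂⠂⣿⠀⠀⠀⠀⠀⠀
⠂⠀⠀⠀⠀⠀⠀⠀⠀⠀⠀
⠒⠀⠀⠀⠀⠀⠀⠀⠀⠀⠀

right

⠿⠿⠿⠿⠿⠿⠿⠿⠿⠿⠿
⠿⠿⠿⠿⠿⠿⠿⠿⠿⠿⠿
⠿⠿⠿⠿⠿⠿⠿⠿⠿⠿⠿
⠿⠿⠿⠿⠿⠿⠿⠿⠿⠿⠿
⠒⣿⠒⠂⠿⣿⣿⠒⠀⠀⠀
⠴⠒⠒⣿⣿⣾⠿⠒⠀⠀⠀
⠒⠒⠒⠒⠒⠒⣿⠴⠀⠀⠀
⠿⠿⠒⠒⣿⠴⠒⠂⠀⠀⠀
⠿⠂⠂⣿⠀⠀⠀⠀⠀⠀⠀
⠀⠀⠀⠀⠀⠀⠀⠀⠀⠀⠀
⠀⠀⠀⠀⠀⠀⠀⠀⠀⠀⠀

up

⠿⠿⠿⠿⠿⠿⠿⠿⠿⠿⠿
⠿⠿⠿⠿⠿⠿⠿⠿⠿⠿⠿
⠿⠿⠿⠿⠿⠿⠿⠿⠿⠿⠿
⠿⠿⠿⠿⠿⠿⠿⠿⠿⠿⠿
⠿⠿⠿⠿⠿⠿⠿⠿⠿⠿⠿
⠒⣿⠒⠂⠿⣾⣿⠒⠀⠀⠀
⠴⠒⠒⣿⣿⣿⠿⠒⠀⠀⠀
⠒⠒⠒⠒⠒⠒⣿⠴⠀⠀⠀
⠿⠿⠒⠒⣿⠴⠒⠂⠀⠀⠀
⠿⠂⠂⣿⠀⠀⠀⠀⠀⠀⠀
⠀⠀⠀⠀⠀⠀⠀⠀⠀⠀⠀

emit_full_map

⠀⠀⣿⠒⣿⣿⠂⠒⣿⠒⠂⠿⣾⣿⠒
⠀⠀⠒⣿⠒⠒⠒⠴⠒⠒⣿⣿⣿⠿⠒
⠀⠀⠿⠒⠂⠒⠒⠒⠒⠒⠒⠒⠒⣿⠴
⠀⠀⠴⠂⠂⠒⠒⠿⠿⠒⠒⣿⠴⠒⠂
⠀⠀⠂⣿⣿⠒⠒⠿⠂⠂⣿⠀⠀⠀⠀
⠀⣿⣿⣿⠒⠴⠂⠀⠀⠀⠀⠀⠀⠀⠀
⠀⣿⠒⠿⠒⠂⠒⠀⠀⠀⠀⠀⠀⠀⠀
⠀⠒⠒⠒⠒⠒⠿⠀⠀⠀⠀⠀⠀⠀⠀
⠒⠒⠒⠒⠂⣿⠴⠀⠀⠀⠀⠀⠀⠀⠀
⠒⠂⠿⣿⠒⠒⣿⠀⠀⠀⠀⠀⠀⠀⠀
⠒⠒⠒⠒⠒⣿⠀⠀⠀⠀⠀⠀⠀⠀⠀
⣿⠂⠂⣿⠒⠴⠀⠀⠀⠀⠀⠀⠀⠀⠀
⠒⠿⣿⠂⠴⠿⠀⠀⠀⠀⠀⠀⠀⠀⠀
⠒⠿⠒⣿⠒⠀⠀⠀⠀⠀⠀⠀⠀⠀⠀
⠒⣿⠒⠒⠒⠀⠀⠀⠀⠀⠀⠀⠀⠀⠀
⠒⠿⠒⠂⠒⠀⠀⠀⠀⠀⠀⠀⠀⠀⠀
⠴⠒⠴⠴⠿⠀⠀⠀⠀⠀⠀⠀⠀⠀⠀

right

⠿⠿⠿⠿⠿⠿⠿⠿⠿⠿⠿
⠿⠿⠿⠿⠿⠿⠿⠿⠿⠿⠿
⠿⠿⠿⠿⠿⠿⠿⠿⠿⠿⠿
⠿⠿⠿⠿⠿⠿⠿⠿⠿⠿⠿
⠿⠿⠿⠿⠿⠿⠿⠿⠿⠿⠿
⣿⠒⠂⠿⣿⣾⠒⠴⠀⠀⠀
⠒⠒⣿⣿⣿⠿⠒⠒⠀⠀⠀
⠒⠒⠒⠒⠒⣿⠴⠒⠀⠀⠀
⠿⠒⠒⣿⠴⠒⠂⠀⠀⠀⠀
⠂⠂⣿⠀⠀⠀⠀⠀⠀⠀⠀
⠀⠀⠀⠀⠀⠀⠀⠀⠀⠀⠀

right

⠿⠿⠿⠿⠿⠿⠿⠿⠿⠿⠿
⠿⠿⠿⠿⠿⠿⠿⠿⠿⠿⠿
⠿⠿⠿⠿⠿⠿⠿⠿⠿⠿⠿
⠿⠿⠿⠿⠿⠿⠿⠿⠿⠿⠿
⠿⠿⠿⠿⠿⠿⠿⠿⠿⠿⠿
⠒⠂⠿⣿⣿⣾⠴⠿⠀⠀⠀
⠒⣿⣿⣿⠿⠒⠒⣿⠀⠀⠀
⠒⠒⠒⠒⣿⠴⠒⣿⠀⠀⠀
⠒⠒⣿⠴⠒⠂⠀⠀⠀⠀⠀
⠂⣿⠀⠀⠀⠀⠀⠀⠀⠀⠀
⠀⠀⠀⠀⠀⠀⠀⠀⠀⠀⠀

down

⠿⠿⠿⠿⠿⠿⠿⠿⠿⠿⠿
⠿⠿⠿⠿⠿⠿⠿⠿⠿⠿⠿
⠿⠿⠿⠿⠿⠿⠿⠿⠿⠿⠿
⠿⠿⠿⠿⠿⠿⠿⠿⠿⠿⠿
⠒⠂⠿⣿⣿⠒⠴⠿⠀⠀⠀
⠒⣿⣿⣿⠿⣾⠒⣿⠀⠀⠀
⠒⠒⠒⠒⣿⠴⠒⣿⠀⠀⠀
⠒⠒⣿⠴⠒⠂⠿⠒⠀⠀⠀
⠂⣿⠀⠀⠀⠀⠀⠀⠀⠀⠀
⠀⠀⠀⠀⠀⠀⠀⠀⠀⠀⠀
⠀⠀⠀⠀⠀⠀⠀⠀⠀⠀⠀

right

⠿⠿⠿⠿⠿⠿⠿⠿⠿⠿⠿
⠿⠿⠿⠿⠿⠿⠿⠿⠿⠿⠿
⠿⠿⠿⠿⠿⠿⠿⠿⠿⠿⠿
⠿⠿⠿⠿⠿⠿⠿⠿⠿⠿⠿
⠂⠿⣿⣿⠒⠴⠿⠒⠀⠀⠀
⣿⣿⣿⠿⠒⣾⣿⠂⠀⠀⠀
⠒⠒⠒⣿⠴⠒⣿⣿⠀⠀⠀
⠒⣿⠴⠒⠂⠿⠒⠴⠀⠀⠀
⣿⠀⠀⠀⠀⠀⠀⠀⠀⠀⠀
⠀⠀⠀⠀⠀⠀⠀⠀⠀⠀⠀
⠀⠀⠀⠀⠀⠀⠀⠀⠀⠀⠀

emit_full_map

⠀⠀⣿⠒⣿⣿⠂⠒⣿⠒⠂⠿⣿⣿⠒⠴⠿⠒
⠀⠀⠒⣿⠒⠒⠒⠴⠒⠒⣿⣿⣿⠿⠒⣾⣿⠂
⠀⠀⠿⠒⠂⠒⠒⠒⠒⠒⠒⠒⠒⣿⠴⠒⣿⣿
⠀⠀⠴⠂⠂⠒⠒⠿⠿⠒⠒⣿⠴⠒⠂⠿⠒⠴
⠀⠀⠂⣿⣿⠒⠒⠿⠂⠂⣿⠀⠀⠀⠀⠀⠀⠀
⠀⣿⣿⣿⠒⠴⠂⠀⠀⠀⠀⠀⠀⠀⠀⠀⠀⠀
⠀⣿⠒⠿⠒⠂⠒⠀⠀⠀⠀⠀⠀⠀⠀⠀⠀⠀
⠀⠒⠒⠒⠒⠒⠿⠀⠀⠀⠀⠀⠀⠀⠀⠀⠀⠀
⠒⠒⠒⠒⠂⣿⠴⠀⠀⠀⠀⠀⠀⠀⠀⠀⠀⠀
⠒⠂⠿⣿⠒⠒⣿⠀⠀⠀⠀⠀⠀⠀⠀⠀⠀⠀
⠒⠒⠒⠒⠒⣿⠀⠀⠀⠀⠀⠀⠀⠀⠀⠀⠀⠀
⣿⠂⠂⣿⠒⠴⠀⠀⠀⠀⠀⠀⠀⠀⠀⠀⠀⠀
⠒⠿⣿⠂⠴⠿⠀⠀⠀⠀⠀⠀⠀⠀⠀⠀⠀⠀
⠒⠿⠒⣿⠒⠀⠀⠀⠀⠀⠀⠀⠀⠀⠀⠀⠀⠀
⠒⣿⠒⠒⠒⠀⠀⠀⠀⠀⠀⠀⠀⠀⠀⠀⠀⠀
⠒⠿⠒⠂⠒⠀⠀⠀⠀⠀⠀⠀⠀⠀⠀⠀⠀⠀
⠴⠒⠴⠴⠿⠀⠀⠀⠀⠀⠀⠀⠀⠀⠀⠀⠀⠀


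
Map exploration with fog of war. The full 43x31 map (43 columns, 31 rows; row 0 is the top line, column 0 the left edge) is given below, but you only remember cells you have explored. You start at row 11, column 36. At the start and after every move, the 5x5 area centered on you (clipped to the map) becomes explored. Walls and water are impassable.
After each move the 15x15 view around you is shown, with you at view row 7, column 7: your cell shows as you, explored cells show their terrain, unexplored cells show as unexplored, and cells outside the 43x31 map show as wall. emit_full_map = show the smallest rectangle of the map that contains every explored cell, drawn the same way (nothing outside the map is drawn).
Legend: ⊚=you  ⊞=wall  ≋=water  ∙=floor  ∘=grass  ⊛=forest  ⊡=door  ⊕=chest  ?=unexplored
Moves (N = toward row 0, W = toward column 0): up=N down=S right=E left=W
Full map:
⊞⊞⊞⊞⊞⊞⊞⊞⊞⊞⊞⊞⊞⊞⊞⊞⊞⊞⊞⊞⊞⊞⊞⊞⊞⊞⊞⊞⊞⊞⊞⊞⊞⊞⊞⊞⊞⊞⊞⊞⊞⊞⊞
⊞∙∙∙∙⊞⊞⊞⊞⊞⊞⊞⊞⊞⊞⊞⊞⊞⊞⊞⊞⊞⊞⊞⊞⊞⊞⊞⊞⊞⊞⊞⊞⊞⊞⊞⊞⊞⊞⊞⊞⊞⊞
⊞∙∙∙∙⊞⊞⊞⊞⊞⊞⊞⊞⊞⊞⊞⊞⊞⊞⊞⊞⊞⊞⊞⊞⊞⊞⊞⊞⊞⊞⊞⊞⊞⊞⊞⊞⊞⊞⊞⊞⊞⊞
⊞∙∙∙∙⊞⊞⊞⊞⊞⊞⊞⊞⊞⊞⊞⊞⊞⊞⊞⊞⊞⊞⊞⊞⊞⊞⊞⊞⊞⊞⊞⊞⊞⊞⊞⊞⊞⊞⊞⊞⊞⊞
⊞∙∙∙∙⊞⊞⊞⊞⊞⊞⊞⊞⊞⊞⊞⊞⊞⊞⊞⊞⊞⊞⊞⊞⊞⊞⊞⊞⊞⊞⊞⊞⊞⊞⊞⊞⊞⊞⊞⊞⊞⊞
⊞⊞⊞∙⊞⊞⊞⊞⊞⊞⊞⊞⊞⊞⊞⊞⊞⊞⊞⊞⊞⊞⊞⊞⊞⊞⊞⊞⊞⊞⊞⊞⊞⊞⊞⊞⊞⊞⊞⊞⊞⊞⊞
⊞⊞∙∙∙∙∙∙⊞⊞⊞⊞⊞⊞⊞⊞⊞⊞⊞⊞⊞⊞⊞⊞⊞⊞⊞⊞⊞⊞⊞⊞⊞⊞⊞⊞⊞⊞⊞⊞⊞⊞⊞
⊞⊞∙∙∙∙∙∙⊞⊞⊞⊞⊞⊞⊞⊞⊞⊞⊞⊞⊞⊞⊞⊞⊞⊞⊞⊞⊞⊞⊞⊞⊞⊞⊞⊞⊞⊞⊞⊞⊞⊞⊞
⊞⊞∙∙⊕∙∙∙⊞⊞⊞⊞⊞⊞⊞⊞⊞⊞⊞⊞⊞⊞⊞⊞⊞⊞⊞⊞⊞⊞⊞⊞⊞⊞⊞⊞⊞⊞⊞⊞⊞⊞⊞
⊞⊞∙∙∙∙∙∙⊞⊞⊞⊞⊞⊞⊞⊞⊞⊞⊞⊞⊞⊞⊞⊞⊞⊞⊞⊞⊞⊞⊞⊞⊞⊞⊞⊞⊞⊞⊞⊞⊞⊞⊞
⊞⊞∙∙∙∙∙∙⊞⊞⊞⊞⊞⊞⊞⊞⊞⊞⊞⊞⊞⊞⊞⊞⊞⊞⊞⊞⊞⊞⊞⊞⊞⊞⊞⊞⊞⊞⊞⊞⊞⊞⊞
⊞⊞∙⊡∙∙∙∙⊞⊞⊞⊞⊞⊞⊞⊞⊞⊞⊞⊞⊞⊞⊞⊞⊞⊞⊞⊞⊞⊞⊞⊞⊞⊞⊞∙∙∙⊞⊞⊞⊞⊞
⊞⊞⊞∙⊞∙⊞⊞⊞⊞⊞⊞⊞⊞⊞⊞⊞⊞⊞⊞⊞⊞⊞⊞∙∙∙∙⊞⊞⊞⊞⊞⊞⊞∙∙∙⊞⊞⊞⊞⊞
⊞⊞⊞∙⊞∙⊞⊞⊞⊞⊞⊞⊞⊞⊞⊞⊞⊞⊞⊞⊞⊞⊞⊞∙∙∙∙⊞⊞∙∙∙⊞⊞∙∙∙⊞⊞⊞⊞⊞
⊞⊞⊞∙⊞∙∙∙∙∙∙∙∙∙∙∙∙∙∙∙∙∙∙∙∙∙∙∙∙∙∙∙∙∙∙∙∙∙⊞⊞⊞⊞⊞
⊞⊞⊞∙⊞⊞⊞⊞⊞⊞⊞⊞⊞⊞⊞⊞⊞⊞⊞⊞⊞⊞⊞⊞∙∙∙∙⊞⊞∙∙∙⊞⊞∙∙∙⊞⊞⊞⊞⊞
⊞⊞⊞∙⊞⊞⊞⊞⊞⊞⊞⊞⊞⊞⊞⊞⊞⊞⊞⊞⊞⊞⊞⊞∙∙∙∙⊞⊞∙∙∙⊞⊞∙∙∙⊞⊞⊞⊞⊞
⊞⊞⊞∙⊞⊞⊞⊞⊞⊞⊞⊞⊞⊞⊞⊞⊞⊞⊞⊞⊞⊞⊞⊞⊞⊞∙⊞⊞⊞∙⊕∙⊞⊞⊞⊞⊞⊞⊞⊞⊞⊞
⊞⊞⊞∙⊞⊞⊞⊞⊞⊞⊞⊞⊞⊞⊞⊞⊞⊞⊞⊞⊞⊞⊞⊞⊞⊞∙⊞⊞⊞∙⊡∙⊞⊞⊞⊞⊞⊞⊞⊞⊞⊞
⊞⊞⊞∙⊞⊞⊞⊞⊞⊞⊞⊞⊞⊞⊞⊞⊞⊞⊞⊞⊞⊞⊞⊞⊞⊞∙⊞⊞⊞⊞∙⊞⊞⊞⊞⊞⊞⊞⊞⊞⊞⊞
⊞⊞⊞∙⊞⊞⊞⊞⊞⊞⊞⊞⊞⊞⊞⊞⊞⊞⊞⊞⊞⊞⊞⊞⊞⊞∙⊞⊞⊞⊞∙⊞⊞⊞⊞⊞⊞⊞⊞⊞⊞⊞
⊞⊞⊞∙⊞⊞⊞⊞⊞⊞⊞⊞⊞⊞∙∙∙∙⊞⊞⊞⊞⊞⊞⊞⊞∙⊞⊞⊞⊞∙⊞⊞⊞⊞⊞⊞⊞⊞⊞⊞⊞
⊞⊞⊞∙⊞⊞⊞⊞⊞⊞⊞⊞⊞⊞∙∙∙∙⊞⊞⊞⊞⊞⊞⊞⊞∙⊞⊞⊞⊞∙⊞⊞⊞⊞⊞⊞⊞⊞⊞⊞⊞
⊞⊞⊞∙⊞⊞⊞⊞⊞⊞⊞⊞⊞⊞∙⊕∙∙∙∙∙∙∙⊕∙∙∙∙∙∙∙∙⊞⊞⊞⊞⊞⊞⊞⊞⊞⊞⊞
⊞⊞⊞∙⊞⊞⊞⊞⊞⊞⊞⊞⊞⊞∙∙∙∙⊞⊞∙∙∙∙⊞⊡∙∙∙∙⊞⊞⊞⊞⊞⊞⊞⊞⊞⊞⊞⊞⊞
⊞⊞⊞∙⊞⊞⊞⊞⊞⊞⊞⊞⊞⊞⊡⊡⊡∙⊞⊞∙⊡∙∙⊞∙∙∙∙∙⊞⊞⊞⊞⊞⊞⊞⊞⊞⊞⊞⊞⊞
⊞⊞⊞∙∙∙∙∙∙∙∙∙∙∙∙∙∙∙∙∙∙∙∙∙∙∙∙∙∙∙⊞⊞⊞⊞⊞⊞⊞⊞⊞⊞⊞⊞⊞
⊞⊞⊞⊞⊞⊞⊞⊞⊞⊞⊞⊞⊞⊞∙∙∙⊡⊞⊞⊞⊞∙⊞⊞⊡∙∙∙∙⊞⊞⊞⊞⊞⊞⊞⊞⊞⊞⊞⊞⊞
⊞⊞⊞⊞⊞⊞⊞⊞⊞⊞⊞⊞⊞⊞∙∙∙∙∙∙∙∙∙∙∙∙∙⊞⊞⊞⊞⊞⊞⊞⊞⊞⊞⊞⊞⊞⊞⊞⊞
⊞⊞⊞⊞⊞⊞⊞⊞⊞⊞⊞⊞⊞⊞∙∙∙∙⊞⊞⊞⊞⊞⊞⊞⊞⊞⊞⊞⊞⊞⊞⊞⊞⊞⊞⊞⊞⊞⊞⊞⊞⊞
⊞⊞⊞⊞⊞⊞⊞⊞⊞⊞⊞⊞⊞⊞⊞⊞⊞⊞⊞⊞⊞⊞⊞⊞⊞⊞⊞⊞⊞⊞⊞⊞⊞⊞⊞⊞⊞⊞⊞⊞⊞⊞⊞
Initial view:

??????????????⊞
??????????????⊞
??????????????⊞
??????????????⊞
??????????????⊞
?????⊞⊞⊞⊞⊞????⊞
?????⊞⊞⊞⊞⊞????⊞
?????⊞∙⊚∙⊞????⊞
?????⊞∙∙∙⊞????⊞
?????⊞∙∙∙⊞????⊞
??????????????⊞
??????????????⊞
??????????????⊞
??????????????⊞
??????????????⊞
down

??????????????⊞
??????????????⊞
??????????????⊞
??????????????⊞
?????⊞⊞⊞⊞⊞????⊞
?????⊞⊞⊞⊞⊞????⊞
?????⊞∙∙∙⊞????⊞
?????⊞∙⊚∙⊞????⊞
?????⊞∙∙∙⊞????⊞
?????∙∙∙∙⊞????⊞
??????????????⊞
??????????????⊞
??????????????⊞
??????????????⊞
??????????????⊞

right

?????????????⊞⊞
?????????????⊞⊞
?????????????⊞⊞
?????????????⊞⊞
????⊞⊞⊞⊞⊞????⊞⊞
????⊞⊞⊞⊞⊞⊞???⊞⊞
????⊞∙∙∙⊞⊞???⊞⊞
????⊞∙∙⊚⊞⊞???⊞⊞
????⊞∙∙∙⊞⊞???⊞⊞
????∙∙∙∙⊞⊞???⊞⊞
?????????????⊞⊞
?????????????⊞⊞
?????????????⊞⊞
?????????????⊞⊞
?????????????⊞⊞

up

?????????????⊞⊞
?????????????⊞⊞
?????????????⊞⊞
?????????????⊞⊞
?????????????⊞⊞
????⊞⊞⊞⊞⊞⊞???⊞⊞
????⊞⊞⊞⊞⊞⊞???⊞⊞
????⊞∙∙⊚⊞⊞???⊞⊞
????⊞∙∙∙⊞⊞???⊞⊞
????⊞∙∙∙⊞⊞???⊞⊞
????∙∙∙∙⊞⊞???⊞⊞
?????????????⊞⊞
?????????????⊞⊞
?????????????⊞⊞
?????????????⊞⊞

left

??????????????⊞
??????????????⊞
??????????????⊞
??????????????⊞
??????????????⊞
?????⊞⊞⊞⊞⊞⊞???⊞
?????⊞⊞⊞⊞⊞⊞???⊞
?????⊞∙⊚∙⊞⊞???⊞
?????⊞∙∙∙⊞⊞???⊞
?????⊞∙∙∙⊞⊞???⊞
?????∙∙∙∙⊞⊞???⊞
??????????????⊞
??????????????⊞
??????????????⊞
??????????????⊞

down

??????????????⊞
??????????????⊞
??????????????⊞
??????????????⊞
?????⊞⊞⊞⊞⊞⊞???⊞
?????⊞⊞⊞⊞⊞⊞???⊞
?????⊞∙∙∙⊞⊞???⊞
?????⊞∙⊚∙⊞⊞???⊞
?????⊞∙∙∙⊞⊞???⊞
?????∙∙∙∙⊞⊞???⊞
??????????????⊞
??????????????⊞
??????????????⊞
??????????????⊞
??????????????⊞

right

?????????????⊞⊞
?????????????⊞⊞
?????????????⊞⊞
?????????????⊞⊞
????⊞⊞⊞⊞⊞⊞???⊞⊞
????⊞⊞⊞⊞⊞⊞???⊞⊞
????⊞∙∙∙⊞⊞???⊞⊞
????⊞∙∙⊚⊞⊞???⊞⊞
????⊞∙∙∙⊞⊞???⊞⊞
????∙∙∙∙⊞⊞???⊞⊞
?????????????⊞⊞
?????????????⊞⊞
?????????????⊞⊞
?????????????⊞⊞
?????????????⊞⊞

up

?????????????⊞⊞
?????????????⊞⊞
?????????????⊞⊞
?????????????⊞⊞
?????????????⊞⊞
????⊞⊞⊞⊞⊞⊞???⊞⊞
????⊞⊞⊞⊞⊞⊞???⊞⊞
????⊞∙∙⊚⊞⊞???⊞⊞
????⊞∙∙∙⊞⊞???⊞⊞
????⊞∙∙∙⊞⊞???⊞⊞
????∙∙∙∙⊞⊞???⊞⊞
?????????????⊞⊞
?????????????⊞⊞
?????????????⊞⊞
?????????????⊞⊞

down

?????????????⊞⊞
?????????????⊞⊞
?????????????⊞⊞
?????????????⊞⊞
????⊞⊞⊞⊞⊞⊞???⊞⊞
????⊞⊞⊞⊞⊞⊞???⊞⊞
????⊞∙∙∙⊞⊞???⊞⊞
????⊞∙∙⊚⊞⊞???⊞⊞
????⊞∙∙∙⊞⊞???⊞⊞
????∙∙∙∙⊞⊞???⊞⊞
?????????????⊞⊞
?????????????⊞⊞
?????????????⊞⊞
?????????????⊞⊞
?????????????⊞⊞


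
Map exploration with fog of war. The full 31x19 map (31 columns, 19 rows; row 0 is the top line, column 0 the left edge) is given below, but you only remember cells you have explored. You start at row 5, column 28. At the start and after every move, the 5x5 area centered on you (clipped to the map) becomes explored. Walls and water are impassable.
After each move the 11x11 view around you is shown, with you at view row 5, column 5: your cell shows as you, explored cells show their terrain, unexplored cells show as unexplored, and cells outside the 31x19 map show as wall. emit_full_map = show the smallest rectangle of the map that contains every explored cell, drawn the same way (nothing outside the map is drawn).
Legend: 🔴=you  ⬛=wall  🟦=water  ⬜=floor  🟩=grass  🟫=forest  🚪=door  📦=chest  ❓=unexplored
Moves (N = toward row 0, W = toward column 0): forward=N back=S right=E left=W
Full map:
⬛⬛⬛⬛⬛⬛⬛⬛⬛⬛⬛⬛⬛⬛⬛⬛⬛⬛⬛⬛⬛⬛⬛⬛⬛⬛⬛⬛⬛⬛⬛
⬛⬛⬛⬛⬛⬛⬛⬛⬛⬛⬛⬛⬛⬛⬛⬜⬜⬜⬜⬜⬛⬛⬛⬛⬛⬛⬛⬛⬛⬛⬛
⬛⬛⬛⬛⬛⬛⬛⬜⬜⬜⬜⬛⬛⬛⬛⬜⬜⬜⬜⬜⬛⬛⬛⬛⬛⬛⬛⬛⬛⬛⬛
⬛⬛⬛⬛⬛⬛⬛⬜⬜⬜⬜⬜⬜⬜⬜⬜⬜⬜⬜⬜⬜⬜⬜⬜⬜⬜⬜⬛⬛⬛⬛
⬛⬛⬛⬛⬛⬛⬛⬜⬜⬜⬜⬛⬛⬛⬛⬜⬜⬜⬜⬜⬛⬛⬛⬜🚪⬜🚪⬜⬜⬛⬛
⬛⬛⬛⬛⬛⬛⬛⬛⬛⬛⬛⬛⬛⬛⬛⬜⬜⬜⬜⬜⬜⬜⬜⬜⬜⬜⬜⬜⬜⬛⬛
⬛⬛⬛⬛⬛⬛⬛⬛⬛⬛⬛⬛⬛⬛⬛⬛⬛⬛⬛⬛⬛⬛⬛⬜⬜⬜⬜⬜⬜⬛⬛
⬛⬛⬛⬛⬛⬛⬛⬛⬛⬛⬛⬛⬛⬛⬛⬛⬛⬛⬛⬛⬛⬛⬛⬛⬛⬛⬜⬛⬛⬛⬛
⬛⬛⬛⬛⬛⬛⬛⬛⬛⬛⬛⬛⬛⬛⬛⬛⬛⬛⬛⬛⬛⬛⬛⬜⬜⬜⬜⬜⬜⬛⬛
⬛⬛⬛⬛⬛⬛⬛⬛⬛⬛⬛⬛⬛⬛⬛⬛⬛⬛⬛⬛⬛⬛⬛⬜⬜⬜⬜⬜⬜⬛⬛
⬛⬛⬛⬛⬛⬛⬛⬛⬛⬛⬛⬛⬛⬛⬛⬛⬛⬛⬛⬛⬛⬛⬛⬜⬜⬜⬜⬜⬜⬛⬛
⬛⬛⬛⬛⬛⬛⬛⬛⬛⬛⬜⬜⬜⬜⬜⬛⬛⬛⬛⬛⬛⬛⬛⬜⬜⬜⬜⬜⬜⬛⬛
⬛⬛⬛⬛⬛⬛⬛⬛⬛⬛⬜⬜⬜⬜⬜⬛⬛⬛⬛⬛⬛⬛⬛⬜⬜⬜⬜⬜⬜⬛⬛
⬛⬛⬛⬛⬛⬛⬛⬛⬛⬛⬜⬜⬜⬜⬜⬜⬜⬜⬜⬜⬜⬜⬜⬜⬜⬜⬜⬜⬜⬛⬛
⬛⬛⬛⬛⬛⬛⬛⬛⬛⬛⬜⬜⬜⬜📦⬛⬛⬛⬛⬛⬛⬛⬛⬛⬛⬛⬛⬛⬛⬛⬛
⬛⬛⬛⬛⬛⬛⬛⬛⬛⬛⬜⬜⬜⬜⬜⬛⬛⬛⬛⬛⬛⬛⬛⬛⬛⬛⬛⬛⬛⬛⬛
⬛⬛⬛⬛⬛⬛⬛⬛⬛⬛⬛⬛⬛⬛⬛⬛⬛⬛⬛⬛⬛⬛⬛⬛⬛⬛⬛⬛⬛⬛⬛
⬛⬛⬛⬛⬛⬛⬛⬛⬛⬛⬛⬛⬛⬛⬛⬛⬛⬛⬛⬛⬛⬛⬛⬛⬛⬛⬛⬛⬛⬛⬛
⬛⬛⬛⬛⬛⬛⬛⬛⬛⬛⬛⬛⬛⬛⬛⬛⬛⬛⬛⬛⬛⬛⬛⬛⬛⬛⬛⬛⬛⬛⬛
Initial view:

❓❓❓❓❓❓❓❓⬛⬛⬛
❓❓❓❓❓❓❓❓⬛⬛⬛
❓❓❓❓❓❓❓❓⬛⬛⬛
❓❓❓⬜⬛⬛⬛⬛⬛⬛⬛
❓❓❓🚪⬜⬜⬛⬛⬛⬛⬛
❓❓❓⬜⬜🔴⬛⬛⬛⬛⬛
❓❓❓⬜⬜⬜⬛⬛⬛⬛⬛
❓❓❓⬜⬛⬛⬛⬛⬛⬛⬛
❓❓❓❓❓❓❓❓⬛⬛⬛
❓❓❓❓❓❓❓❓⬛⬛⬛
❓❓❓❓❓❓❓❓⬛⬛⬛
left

❓❓❓❓❓❓❓❓❓⬛⬛
❓❓❓❓❓❓❓❓❓⬛⬛
❓❓❓❓❓❓❓❓❓⬛⬛
❓❓❓⬜⬜⬛⬛⬛⬛⬛⬛
❓❓❓⬜🚪⬜⬜⬛⬛⬛⬛
❓❓❓⬜⬜🔴⬜⬛⬛⬛⬛
❓❓❓⬜⬜⬜⬜⬛⬛⬛⬛
❓❓❓⬛⬜⬛⬛⬛⬛⬛⬛
❓❓❓❓❓❓❓❓❓⬛⬛
❓❓❓❓❓❓❓❓❓⬛⬛
❓❓❓❓❓❓❓❓❓⬛⬛

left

❓❓❓❓❓❓❓❓❓❓⬛
❓❓❓❓❓❓❓❓❓❓⬛
❓❓❓❓❓❓❓❓❓❓⬛
❓❓❓⬜⬜⬜⬛⬛⬛⬛⬛
❓❓❓🚪⬜🚪⬜⬜⬛⬛⬛
❓❓❓⬜⬜🔴⬜⬜⬛⬛⬛
❓❓❓⬜⬜⬜⬜⬜⬛⬛⬛
❓❓❓⬛⬛⬜⬛⬛⬛⬛⬛
❓❓❓❓❓❓❓❓❓❓⬛
❓❓❓❓❓❓❓❓❓❓⬛
❓❓❓❓❓❓❓❓❓❓⬛

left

❓❓❓❓❓❓❓❓❓❓❓
❓❓❓❓❓❓❓❓❓❓❓
❓❓❓❓❓❓❓❓❓❓❓
❓❓❓⬜⬜⬜⬜⬛⬛⬛⬛
❓❓❓⬜🚪⬜🚪⬜⬜⬛⬛
❓❓❓⬜⬜🔴⬜⬜⬜⬛⬛
❓❓❓⬜⬜⬜⬜⬜⬜⬛⬛
❓❓❓⬛⬛⬛⬜⬛⬛⬛⬛
❓❓❓❓❓❓❓❓❓❓❓
❓❓❓❓❓❓❓❓❓❓❓
❓❓❓❓❓❓❓❓❓❓❓

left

❓❓❓❓❓❓❓❓❓❓❓
❓❓❓❓❓❓❓❓❓❓❓
❓❓❓❓❓❓❓❓❓❓❓
❓❓❓⬜⬜⬜⬜⬜⬛⬛⬛
❓❓❓⬛⬜🚪⬜🚪⬜⬜⬛
❓❓❓⬜⬜🔴⬜⬜⬜⬜⬛
❓❓❓⬛⬜⬜⬜⬜⬜⬜⬛
❓❓❓⬛⬛⬛⬛⬜⬛⬛⬛
❓❓❓❓❓❓❓❓❓❓❓
❓❓❓❓❓❓❓❓❓❓❓
❓❓❓❓❓❓❓❓❓❓❓

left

❓❓❓❓❓❓❓❓❓❓❓
❓❓❓❓❓❓❓❓❓❓❓
❓❓❓❓❓❓❓❓❓❓❓
❓❓❓⬜⬜⬜⬜⬜⬜⬛⬛
❓❓❓⬛⬛⬜🚪⬜🚪⬜⬜
❓❓❓⬜⬜🔴⬜⬜⬜⬜⬜
❓❓❓⬛⬛⬜⬜⬜⬜⬜⬜
❓❓❓⬛⬛⬛⬛⬛⬜⬛⬛
❓❓❓❓❓❓❓❓❓❓❓
❓❓❓❓❓❓❓❓❓❓❓
❓❓❓❓❓❓❓❓❓❓❓

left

❓❓❓❓❓❓❓❓❓❓❓
❓❓❓❓❓❓❓❓❓❓❓
❓❓❓❓❓❓❓❓❓❓❓
❓❓❓⬜⬜⬜⬜⬜⬜⬜⬛
❓❓❓⬛⬛⬛⬜🚪⬜🚪⬜
❓❓❓⬜⬜🔴⬜⬜⬜⬜⬜
❓❓❓⬛⬛⬛⬜⬜⬜⬜⬜
❓❓❓⬛⬛⬛⬛⬛⬛⬜⬛
❓❓❓❓❓❓❓❓❓❓❓
❓❓❓❓❓❓❓❓❓❓❓
❓❓❓❓❓❓❓❓❓❓❓

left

❓❓❓❓❓❓❓❓❓❓❓
❓❓❓❓❓❓❓❓❓❓❓
❓❓❓❓❓❓❓❓❓❓❓
❓❓❓⬜⬜⬜⬜⬜⬜⬜⬜
❓❓❓⬜⬛⬛⬛⬜🚪⬜🚪
❓❓❓⬜⬜🔴⬜⬜⬜⬜⬜
❓❓❓⬛⬛⬛⬛⬜⬜⬜⬜
❓❓❓⬛⬛⬛⬛⬛⬛⬛⬜
❓❓❓❓❓❓❓❓❓❓❓
❓❓❓❓❓❓❓❓❓❓❓
❓❓❓❓❓❓❓❓❓❓❓

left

❓❓❓❓❓❓❓❓❓❓❓
❓❓❓❓❓❓❓❓❓❓❓
❓❓❓❓❓❓❓❓❓❓❓
❓❓❓⬜⬜⬜⬜⬜⬜⬜⬜
❓❓❓⬜⬜⬛⬛⬛⬜🚪⬜
❓❓❓⬜⬜🔴⬜⬜⬜⬜⬜
❓❓❓⬛⬛⬛⬛⬛⬜⬜⬜
❓❓❓⬛⬛⬛⬛⬛⬛⬛⬛
❓❓❓❓❓❓❓❓❓❓❓
❓❓❓❓❓❓❓❓❓❓❓
❓❓❓❓❓❓❓❓❓❓❓

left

❓❓❓❓❓❓❓❓❓❓❓
❓❓❓❓❓❓❓❓❓❓❓
❓❓❓❓❓❓❓❓❓❓❓
❓❓❓⬜⬜⬜⬜⬜⬜⬜⬜
❓❓❓⬜⬜⬜⬛⬛⬛⬜🚪
❓❓❓⬜⬜🔴⬜⬜⬜⬜⬜
❓❓❓⬛⬛⬛⬛⬛⬛⬜⬜
❓❓❓⬛⬛⬛⬛⬛⬛⬛⬛
❓❓❓❓❓❓❓❓❓❓❓
❓❓❓❓❓❓❓❓❓❓❓
❓❓❓❓❓❓❓❓❓❓❓

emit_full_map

⬜⬜⬜⬜⬜⬜⬜⬜⬜⬜⬛⬛⬛⬛
⬜⬜⬜⬛⬛⬛⬜🚪⬜🚪⬜⬜⬛⬛
⬜⬜🔴⬜⬜⬜⬜⬜⬜⬜⬜⬜⬛⬛
⬛⬛⬛⬛⬛⬛⬜⬜⬜⬜⬜⬜⬛⬛
⬛⬛⬛⬛⬛⬛⬛⬛⬛⬜⬛⬛⬛⬛

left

❓❓❓❓❓❓❓❓❓❓❓
❓❓❓❓❓❓❓❓❓❓❓
❓❓❓❓❓❓❓❓❓❓❓
❓❓❓⬜⬜⬜⬜⬜⬜⬜⬜
❓❓❓⬜⬜⬜⬜⬛⬛⬛⬜
❓❓❓⬜⬜🔴⬜⬜⬜⬜⬜
❓❓❓⬛⬛⬛⬛⬛⬛⬛⬜
❓❓❓⬛⬛⬛⬛⬛⬛⬛⬛
❓❓❓❓❓❓❓❓❓❓❓
❓❓❓❓❓❓❓❓❓❓❓
❓❓❓❓❓❓❓❓❓❓❓

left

❓❓❓❓❓❓❓❓❓❓❓
❓❓❓❓❓❓❓❓❓❓❓
❓❓❓❓❓❓❓❓❓❓❓
❓❓❓⬜⬜⬜⬜⬜⬜⬜⬜
❓❓❓⬜⬜⬜⬜⬜⬛⬛⬛
❓❓❓⬜⬜🔴⬜⬜⬜⬜⬜
❓❓❓⬛⬛⬛⬛⬛⬛⬛⬛
❓❓❓⬛⬛⬛⬛⬛⬛⬛⬛
❓❓❓❓❓❓❓❓❓❓❓
❓❓❓❓❓❓❓❓❓❓❓
❓❓❓❓❓❓❓❓❓❓❓

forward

⬛⬛⬛⬛⬛⬛⬛⬛⬛⬛⬛
❓❓❓❓❓❓❓❓❓❓❓
❓❓❓❓❓❓❓❓❓❓❓
❓❓❓⬜⬜⬜⬜⬜❓❓❓
❓❓❓⬜⬜⬜⬜⬜⬜⬜⬜
❓❓❓⬜⬜🔴⬜⬜⬛⬛⬛
❓❓❓⬜⬜⬜⬜⬜⬜⬜⬜
❓❓❓⬛⬛⬛⬛⬛⬛⬛⬛
❓❓❓⬛⬛⬛⬛⬛⬛⬛⬛
❓❓❓❓❓❓❓❓❓❓❓
❓❓❓❓❓❓❓❓❓❓❓

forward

⬛⬛⬛⬛⬛⬛⬛⬛⬛⬛⬛
⬛⬛⬛⬛⬛⬛⬛⬛⬛⬛⬛
❓❓❓❓❓❓❓❓❓❓❓
❓❓❓⬜⬜⬜⬜⬜❓❓❓
❓❓❓⬜⬜⬜⬜⬜❓❓❓
❓❓❓⬜⬜🔴⬜⬜⬜⬜⬜
❓❓❓⬜⬜⬜⬜⬜⬛⬛⬛
❓❓❓⬜⬜⬜⬜⬜⬜⬜⬜
❓❓❓⬛⬛⬛⬛⬛⬛⬛⬛
❓❓❓⬛⬛⬛⬛⬛⬛⬛⬛
❓❓❓❓❓❓❓❓❓❓❓

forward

⬛⬛⬛⬛⬛⬛⬛⬛⬛⬛⬛
⬛⬛⬛⬛⬛⬛⬛⬛⬛⬛⬛
⬛⬛⬛⬛⬛⬛⬛⬛⬛⬛⬛
❓❓❓⬛⬛⬛⬛⬛❓❓❓
❓❓❓⬜⬜⬜⬜⬜❓❓❓
❓❓❓⬜⬜🔴⬜⬜❓❓❓
❓❓❓⬜⬜⬜⬜⬜⬜⬜⬜
❓❓❓⬜⬜⬜⬜⬜⬛⬛⬛
❓❓❓⬜⬜⬜⬜⬜⬜⬜⬜
❓❓❓⬛⬛⬛⬛⬛⬛⬛⬛
❓❓❓⬛⬛⬛⬛⬛⬛⬛⬛

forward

⬛⬛⬛⬛⬛⬛⬛⬛⬛⬛⬛
⬛⬛⬛⬛⬛⬛⬛⬛⬛⬛⬛
⬛⬛⬛⬛⬛⬛⬛⬛⬛⬛⬛
⬛⬛⬛⬛⬛⬛⬛⬛⬛⬛⬛
❓❓❓⬛⬛⬛⬛⬛❓❓❓
❓❓❓⬜⬜🔴⬜⬜❓❓❓
❓❓❓⬜⬜⬜⬜⬜❓❓❓
❓❓❓⬜⬜⬜⬜⬜⬜⬜⬜
❓❓❓⬜⬜⬜⬜⬜⬛⬛⬛
❓❓❓⬜⬜⬜⬜⬜⬜⬜⬜
❓❓❓⬛⬛⬛⬛⬛⬛⬛⬛

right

⬛⬛⬛⬛⬛⬛⬛⬛⬛⬛⬛
⬛⬛⬛⬛⬛⬛⬛⬛⬛⬛⬛
⬛⬛⬛⬛⬛⬛⬛⬛⬛⬛⬛
⬛⬛⬛⬛⬛⬛⬛⬛⬛⬛⬛
❓❓⬛⬛⬛⬛⬛⬛❓❓❓
❓❓⬜⬜⬜🔴⬜⬛❓❓❓
❓❓⬜⬜⬜⬜⬜⬛❓❓❓
❓❓⬜⬜⬜⬜⬜⬜⬜⬜⬜
❓❓⬜⬜⬜⬜⬜⬛⬛⬛⬜
❓❓⬜⬜⬜⬜⬜⬜⬜⬜⬜
❓❓⬛⬛⬛⬛⬛⬛⬛⬛⬜

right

⬛⬛⬛⬛⬛⬛⬛⬛⬛⬛⬛
⬛⬛⬛⬛⬛⬛⬛⬛⬛⬛⬛
⬛⬛⬛⬛⬛⬛⬛⬛⬛⬛⬛
⬛⬛⬛⬛⬛⬛⬛⬛⬛⬛⬛
❓⬛⬛⬛⬛⬛⬛⬛❓❓❓
❓⬜⬜⬜⬜🔴⬛⬛❓❓❓
❓⬜⬜⬜⬜⬜⬛⬛❓❓❓
❓⬜⬜⬜⬜⬜⬜⬜⬜⬜⬜
❓⬜⬜⬜⬜⬜⬛⬛⬛⬜🚪
❓⬜⬜⬜⬜⬜⬜⬜⬜⬜⬜
❓⬛⬛⬛⬛⬛⬛⬛⬛⬜⬜

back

⬛⬛⬛⬛⬛⬛⬛⬛⬛⬛⬛
⬛⬛⬛⬛⬛⬛⬛⬛⬛⬛⬛
⬛⬛⬛⬛⬛⬛⬛⬛⬛⬛⬛
❓⬛⬛⬛⬛⬛⬛⬛❓❓❓
❓⬜⬜⬜⬜⬜⬛⬛❓❓❓
❓⬜⬜⬜⬜🔴⬛⬛❓❓❓
❓⬜⬜⬜⬜⬜⬜⬜⬜⬜⬜
❓⬜⬜⬜⬜⬜⬛⬛⬛⬜🚪
❓⬜⬜⬜⬜⬜⬜⬜⬜⬜⬜
❓⬛⬛⬛⬛⬛⬛⬛⬛⬜⬜
❓⬛⬛⬛⬛⬛⬛⬛⬛⬛⬛

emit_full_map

⬛⬛⬛⬛⬛⬛⬛❓❓❓❓❓❓❓❓❓
⬜⬜⬜⬜⬜⬛⬛❓❓❓❓❓❓❓❓❓
⬜⬜⬜⬜🔴⬛⬛❓❓❓❓❓❓❓❓❓
⬜⬜⬜⬜⬜⬜⬜⬜⬜⬜⬜⬜⬛⬛⬛⬛
⬜⬜⬜⬜⬜⬛⬛⬛⬜🚪⬜🚪⬜⬜⬛⬛
⬜⬜⬜⬜⬜⬜⬜⬜⬜⬜⬜⬜⬜⬜⬛⬛
⬛⬛⬛⬛⬛⬛⬛⬛⬜⬜⬜⬜⬜⬜⬛⬛
⬛⬛⬛⬛⬛⬛⬛⬛⬛⬛⬛⬜⬛⬛⬛⬛

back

⬛⬛⬛⬛⬛⬛⬛⬛⬛⬛⬛
⬛⬛⬛⬛⬛⬛⬛⬛⬛⬛⬛
❓⬛⬛⬛⬛⬛⬛⬛❓❓❓
❓⬜⬜⬜⬜⬜⬛⬛❓❓❓
❓⬜⬜⬜⬜⬜⬛⬛❓❓❓
❓⬜⬜⬜⬜🔴⬜⬜⬜⬜⬜
❓⬜⬜⬜⬜⬜⬛⬛⬛⬜🚪
❓⬜⬜⬜⬜⬜⬜⬜⬜⬜⬜
❓⬛⬛⬛⬛⬛⬛⬛⬛⬜⬜
❓⬛⬛⬛⬛⬛⬛⬛⬛⬛⬛
❓❓❓❓❓❓❓❓❓❓❓

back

⬛⬛⬛⬛⬛⬛⬛⬛⬛⬛⬛
❓⬛⬛⬛⬛⬛⬛⬛❓❓❓
❓⬜⬜⬜⬜⬜⬛⬛❓❓❓
❓⬜⬜⬜⬜⬜⬛⬛❓❓❓
❓⬜⬜⬜⬜⬜⬜⬜⬜⬜⬜
❓⬜⬜⬜⬜🔴⬛⬛⬛⬜🚪
❓⬜⬜⬜⬜⬜⬜⬜⬜⬜⬜
❓⬛⬛⬛⬛⬛⬛⬛⬛⬜⬜
❓⬛⬛⬛⬛⬛⬛⬛⬛⬛⬛
❓❓❓❓❓❓❓❓❓❓❓
❓❓❓❓❓❓❓❓❓❓❓

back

❓⬛⬛⬛⬛⬛⬛⬛❓❓❓
❓⬜⬜⬜⬜⬜⬛⬛❓❓❓
❓⬜⬜⬜⬜⬜⬛⬛❓❓❓
❓⬜⬜⬜⬜⬜⬜⬜⬜⬜⬜
❓⬜⬜⬜⬜⬜⬛⬛⬛⬜🚪
❓⬜⬜⬜⬜🔴⬜⬜⬜⬜⬜
❓⬛⬛⬛⬛⬛⬛⬛⬛⬜⬜
❓⬛⬛⬛⬛⬛⬛⬛⬛⬛⬛
❓❓❓❓❓❓❓❓❓❓❓
❓❓❓❓❓❓❓❓❓❓❓
❓❓❓❓❓❓❓❓❓❓❓

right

⬛⬛⬛⬛⬛⬛⬛❓❓❓❓
⬜⬜⬜⬜⬜⬛⬛❓❓❓❓
⬜⬜⬜⬜⬜⬛⬛❓❓❓❓
⬜⬜⬜⬜⬜⬜⬜⬜⬜⬜⬜
⬜⬜⬜⬜⬜⬛⬛⬛⬜🚪⬜
⬜⬜⬜⬜⬜🔴⬜⬜⬜⬜⬜
⬛⬛⬛⬛⬛⬛⬛⬛⬜⬜⬜
⬛⬛⬛⬛⬛⬛⬛⬛⬛⬛⬛
❓❓❓❓❓❓❓❓❓❓❓
❓❓❓❓❓❓❓❓❓❓❓
❓❓❓❓❓❓❓❓❓❓❓

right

⬛⬛⬛⬛⬛⬛❓❓❓❓❓
⬜⬜⬜⬜⬛⬛❓❓❓❓❓
⬜⬜⬜⬜⬛⬛❓❓❓❓❓
⬜⬜⬜⬜⬜⬜⬜⬜⬜⬜⬜
⬜⬜⬜⬜⬛⬛⬛⬜🚪⬜🚪
⬜⬜⬜⬜⬜🔴⬜⬜⬜⬜⬜
⬛⬛⬛⬛⬛⬛⬛⬜⬜⬜⬜
⬛⬛⬛⬛⬛⬛⬛⬛⬛⬛⬜
❓❓❓❓❓❓❓❓❓❓❓
❓❓❓❓❓❓❓❓❓❓❓
❓❓❓❓❓❓❓❓❓❓❓

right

⬛⬛⬛⬛⬛❓❓❓❓❓❓
⬜⬜⬜⬛⬛❓❓❓❓❓❓
⬜⬜⬜⬛⬛❓❓❓❓❓❓
⬜⬜⬜⬜⬜⬜⬜⬜⬜⬜⬛
⬜⬜⬜⬛⬛⬛⬜🚪⬜🚪⬜
⬜⬜⬜⬜⬜🔴⬜⬜⬜⬜⬜
⬛⬛⬛⬛⬛⬛⬜⬜⬜⬜⬜
⬛⬛⬛⬛⬛⬛⬛⬛⬛⬜⬛
❓❓❓❓❓❓❓❓❓❓❓
❓❓❓❓❓❓❓❓❓❓❓
❓❓❓❓❓❓❓❓❓❓❓

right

⬛⬛⬛⬛❓❓❓❓❓❓❓
⬜⬜⬛⬛❓❓❓❓❓❓❓
⬜⬜⬛⬛❓❓❓❓❓❓❓
⬜⬜⬜⬜⬜⬜⬜⬜⬜⬛⬛
⬜⬜⬛⬛⬛⬜🚪⬜🚪⬜⬜
⬜⬜⬜⬜⬜🔴⬜⬜⬜⬜⬜
⬛⬛⬛⬛⬛⬜⬜⬜⬜⬜⬜
⬛⬛⬛⬛⬛⬛⬛⬛⬜⬛⬛
❓❓❓❓❓❓❓❓❓❓❓
❓❓❓❓❓❓❓❓❓❓❓
❓❓❓❓❓❓❓❓❓❓❓

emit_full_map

⬛⬛⬛⬛⬛⬛⬛❓❓❓❓❓❓❓❓❓
⬜⬜⬜⬜⬜⬛⬛❓❓❓❓❓❓❓❓❓
⬜⬜⬜⬜⬜⬛⬛❓❓❓❓❓❓❓❓❓
⬜⬜⬜⬜⬜⬜⬜⬜⬜⬜⬜⬜⬛⬛⬛⬛
⬜⬜⬜⬜⬜⬛⬛⬛⬜🚪⬜🚪⬜⬜⬛⬛
⬜⬜⬜⬜⬜⬜⬜⬜🔴⬜⬜⬜⬜⬜⬛⬛
⬛⬛⬛⬛⬛⬛⬛⬛⬜⬜⬜⬜⬜⬜⬛⬛
⬛⬛⬛⬛⬛⬛⬛⬛⬛⬛⬛⬜⬛⬛⬛⬛


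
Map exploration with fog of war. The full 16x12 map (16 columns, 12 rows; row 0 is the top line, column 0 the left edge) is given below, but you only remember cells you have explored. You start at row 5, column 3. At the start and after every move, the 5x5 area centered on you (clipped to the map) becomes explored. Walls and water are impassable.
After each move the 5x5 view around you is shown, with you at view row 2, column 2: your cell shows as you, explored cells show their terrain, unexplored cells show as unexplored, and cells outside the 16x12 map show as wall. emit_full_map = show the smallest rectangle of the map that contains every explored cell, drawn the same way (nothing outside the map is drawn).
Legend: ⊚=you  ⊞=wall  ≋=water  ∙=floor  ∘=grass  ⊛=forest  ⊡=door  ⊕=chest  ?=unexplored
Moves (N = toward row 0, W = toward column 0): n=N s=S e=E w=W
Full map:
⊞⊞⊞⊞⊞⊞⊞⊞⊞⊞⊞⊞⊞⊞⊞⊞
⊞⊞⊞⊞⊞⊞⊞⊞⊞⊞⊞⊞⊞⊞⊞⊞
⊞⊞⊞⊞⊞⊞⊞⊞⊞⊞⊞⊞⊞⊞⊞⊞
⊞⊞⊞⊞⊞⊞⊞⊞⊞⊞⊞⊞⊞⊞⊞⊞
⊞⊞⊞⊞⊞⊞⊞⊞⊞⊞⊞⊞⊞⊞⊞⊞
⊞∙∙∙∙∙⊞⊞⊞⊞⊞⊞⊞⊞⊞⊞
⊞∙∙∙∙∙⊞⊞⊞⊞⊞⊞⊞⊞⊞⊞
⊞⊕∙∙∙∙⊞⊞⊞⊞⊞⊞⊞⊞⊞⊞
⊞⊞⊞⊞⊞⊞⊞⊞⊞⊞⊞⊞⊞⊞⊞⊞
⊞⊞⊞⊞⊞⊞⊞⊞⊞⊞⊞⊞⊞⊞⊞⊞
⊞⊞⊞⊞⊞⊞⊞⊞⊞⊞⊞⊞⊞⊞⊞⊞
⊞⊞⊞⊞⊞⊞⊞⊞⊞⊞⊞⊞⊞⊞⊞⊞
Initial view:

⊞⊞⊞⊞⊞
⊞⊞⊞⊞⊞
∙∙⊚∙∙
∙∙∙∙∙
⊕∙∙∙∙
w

⊞⊞⊞⊞⊞
⊞⊞⊞⊞⊞
⊞∙⊚∙∙
⊞∙∙∙∙
⊞⊕∙∙∙

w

⊞⊞⊞⊞⊞
⊞⊞⊞⊞⊞
⊞⊞⊚∙∙
⊞⊞∙∙∙
⊞⊞⊕∙∙

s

⊞⊞⊞⊞⊞
⊞⊞∙∙∙
⊞⊞⊚∙∙
⊞⊞⊕∙∙
⊞⊞⊞⊞⊞

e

⊞⊞⊞⊞⊞
⊞∙∙∙∙
⊞∙⊚∙∙
⊞⊕∙∙∙
⊞⊞⊞⊞⊞

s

⊞∙∙∙∙
⊞∙∙∙∙
⊞⊕⊚∙∙
⊞⊞⊞⊞⊞
⊞⊞⊞⊞⊞

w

⊞⊞∙∙∙
⊞⊞∙∙∙
⊞⊞⊚∙∙
⊞⊞⊞⊞⊞
⊞⊞⊞⊞⊞

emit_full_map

⊞⊞⊞⊞⊞⊞
⊞⊞⊞⊞⊞⊞
⊞∙∙∙∙∙
⊞∙∙∙∙∙
⊞⊚∙∙∙∙
⊞⊞⊞⊞⊞?
⊞⊞⊞⊞⊞?

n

⊞⊞⊞⊞⊞
⊞⊞∙∙∙
⊞⊞⊚∙∙
⊞⊞⊕∙∙
⊞⊞⊞⊞⊞

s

⊞⊞∙∙∙
⊞⊞∙∙∙
⊞⊞⊚∙∙
⊞⊞⊞⊞⊞
⊞⊞⊞⊞⊞

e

⊞∙∙∙∙
⊞∙∙∙∙
⊞⊕⊚∙∙
⊞⊞⊞⊞⊞
⊞⊞⊞⊞⊞

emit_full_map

⊞⊞⊞⊞⊞⊞
⊞⊞⊞⊞⊞⊞
⊞∙∙∙∙∙
⊞∙∙∙∙∙
⊞⊕⊚∙∙∙
⊞⊞⊞⊞⊞?
⊞⊞⊞⊞⊞?
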